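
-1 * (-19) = 19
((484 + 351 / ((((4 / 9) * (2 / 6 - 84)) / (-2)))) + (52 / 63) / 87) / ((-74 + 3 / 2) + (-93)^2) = 1383677149 / 23597913843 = 0.06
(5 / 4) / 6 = 5 / 24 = 0.21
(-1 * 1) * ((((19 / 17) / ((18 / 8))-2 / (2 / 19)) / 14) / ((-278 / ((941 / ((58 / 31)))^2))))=-2409031639271 / 2003181264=-1202.60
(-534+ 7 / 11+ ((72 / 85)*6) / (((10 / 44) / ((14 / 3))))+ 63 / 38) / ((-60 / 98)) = 3720001061 / 5329500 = 698.00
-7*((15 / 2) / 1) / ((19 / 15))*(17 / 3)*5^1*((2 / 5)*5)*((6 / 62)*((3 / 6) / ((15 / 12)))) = -53550 / 589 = -90.92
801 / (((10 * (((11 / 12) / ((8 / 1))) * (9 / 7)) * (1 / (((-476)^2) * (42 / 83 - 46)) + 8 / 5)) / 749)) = 6387570964447232 / 25096160441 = 254523.83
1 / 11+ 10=111 / 11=10.09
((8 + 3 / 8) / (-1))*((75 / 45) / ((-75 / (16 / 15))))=134 / 675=0.20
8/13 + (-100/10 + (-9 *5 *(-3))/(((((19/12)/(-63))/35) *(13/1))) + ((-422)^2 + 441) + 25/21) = 850952572/5187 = 164054.86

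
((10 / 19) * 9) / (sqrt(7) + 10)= 0.37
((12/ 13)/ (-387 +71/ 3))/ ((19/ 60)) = -0.01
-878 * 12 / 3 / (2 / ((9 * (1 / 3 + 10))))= -163308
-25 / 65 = -5 / 13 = -0.38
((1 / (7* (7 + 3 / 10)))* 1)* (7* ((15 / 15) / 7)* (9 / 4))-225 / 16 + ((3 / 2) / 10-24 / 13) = -8351379 / 531440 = -15.71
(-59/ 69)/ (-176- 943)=59/ 77211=0.00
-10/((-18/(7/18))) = 0.22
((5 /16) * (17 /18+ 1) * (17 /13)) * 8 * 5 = 14875 /468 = 31.78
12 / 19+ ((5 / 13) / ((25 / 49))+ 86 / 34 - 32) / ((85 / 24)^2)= -251471508 / 151688875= -1.66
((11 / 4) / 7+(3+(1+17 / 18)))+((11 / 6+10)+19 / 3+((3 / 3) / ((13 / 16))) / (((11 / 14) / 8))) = 1298573 / 36036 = 36.04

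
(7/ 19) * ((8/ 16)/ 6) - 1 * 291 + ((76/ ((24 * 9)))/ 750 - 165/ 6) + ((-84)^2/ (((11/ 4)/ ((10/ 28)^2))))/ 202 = -67719629951/ 213728625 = -316.85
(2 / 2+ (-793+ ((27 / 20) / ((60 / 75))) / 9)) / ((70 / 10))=-12669 / 112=-113.12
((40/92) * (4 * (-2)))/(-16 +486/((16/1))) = -128/529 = -0.24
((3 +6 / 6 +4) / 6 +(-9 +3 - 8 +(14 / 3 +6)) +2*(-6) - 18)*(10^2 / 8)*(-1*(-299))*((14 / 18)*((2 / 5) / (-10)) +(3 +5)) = -8577712 / 9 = -953079.11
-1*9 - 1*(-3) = -6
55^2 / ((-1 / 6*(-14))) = 9075 / 7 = 1296.43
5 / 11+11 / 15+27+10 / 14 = 33382 / 1155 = 28.90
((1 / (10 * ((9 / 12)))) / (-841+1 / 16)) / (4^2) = -2 / 201825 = -0.00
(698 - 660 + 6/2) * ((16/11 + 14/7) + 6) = 4264/11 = 387.64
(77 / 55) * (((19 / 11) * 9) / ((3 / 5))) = 36.27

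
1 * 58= 58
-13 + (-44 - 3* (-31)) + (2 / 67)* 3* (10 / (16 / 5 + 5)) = 99192 / 2747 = 36.11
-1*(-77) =77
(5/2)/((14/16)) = 20/7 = 2.86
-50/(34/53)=-1325/17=-77.94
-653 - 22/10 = -655.20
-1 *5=-5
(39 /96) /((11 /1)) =0.04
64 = 64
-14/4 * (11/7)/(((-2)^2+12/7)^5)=-184877/204800000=-0.00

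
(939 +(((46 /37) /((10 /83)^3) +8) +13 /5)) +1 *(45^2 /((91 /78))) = 439805907 /129500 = 3396.18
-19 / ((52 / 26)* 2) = -4.75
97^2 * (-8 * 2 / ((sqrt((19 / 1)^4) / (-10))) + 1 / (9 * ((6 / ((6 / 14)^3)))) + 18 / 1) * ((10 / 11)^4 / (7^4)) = 214889751705000 / 4352754995743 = 49.37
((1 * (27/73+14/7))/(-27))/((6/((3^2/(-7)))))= 173/9198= 0.02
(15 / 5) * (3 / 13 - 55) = -2136 / 13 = -164.31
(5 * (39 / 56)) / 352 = 195 / 19712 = 0.01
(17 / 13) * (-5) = -85 / 13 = -6.54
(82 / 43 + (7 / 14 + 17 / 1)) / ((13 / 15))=22.39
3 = 3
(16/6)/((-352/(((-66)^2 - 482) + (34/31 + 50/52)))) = -3124103/106392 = -29.36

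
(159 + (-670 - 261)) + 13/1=-759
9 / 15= 3 / 5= 0.60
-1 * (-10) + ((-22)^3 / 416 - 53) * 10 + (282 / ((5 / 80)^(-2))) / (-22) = -28408233 / 36608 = -776.01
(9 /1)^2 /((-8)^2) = 81 /64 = 1.27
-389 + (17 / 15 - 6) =-5908 / 15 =-393.87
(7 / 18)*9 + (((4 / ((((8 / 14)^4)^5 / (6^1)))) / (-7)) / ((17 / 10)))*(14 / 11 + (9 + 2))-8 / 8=-1796245.66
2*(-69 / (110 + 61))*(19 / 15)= -1.02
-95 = -95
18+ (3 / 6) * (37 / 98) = 3565 / 196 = 18.19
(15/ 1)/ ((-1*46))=-15/ 46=-0.33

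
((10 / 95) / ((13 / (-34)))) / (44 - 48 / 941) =-15997 / 2553733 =-0.01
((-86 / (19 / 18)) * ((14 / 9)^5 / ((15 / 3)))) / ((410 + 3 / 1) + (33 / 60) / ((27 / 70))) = -26430208 / 73802745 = -0.36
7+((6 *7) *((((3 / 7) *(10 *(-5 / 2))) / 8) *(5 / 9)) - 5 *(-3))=-9.25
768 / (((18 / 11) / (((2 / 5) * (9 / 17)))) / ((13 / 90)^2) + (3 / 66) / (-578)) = 1650435072 / 795905831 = 2.07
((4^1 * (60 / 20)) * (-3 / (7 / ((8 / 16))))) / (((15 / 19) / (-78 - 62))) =456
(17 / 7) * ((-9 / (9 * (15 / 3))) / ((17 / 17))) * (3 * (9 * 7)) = -459 / 5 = -91.80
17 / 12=1.42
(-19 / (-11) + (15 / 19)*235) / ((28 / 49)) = 68488 / 209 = 327.69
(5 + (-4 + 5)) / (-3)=-2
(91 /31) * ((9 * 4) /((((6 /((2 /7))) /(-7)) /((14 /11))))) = -44.83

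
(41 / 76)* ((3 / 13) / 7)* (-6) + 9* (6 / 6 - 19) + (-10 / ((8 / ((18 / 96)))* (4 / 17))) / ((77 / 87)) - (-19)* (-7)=-1442314127 / 4868864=-296.23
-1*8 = -8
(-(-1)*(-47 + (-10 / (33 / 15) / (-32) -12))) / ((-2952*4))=1151 / 230912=0.00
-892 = -892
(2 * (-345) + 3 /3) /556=-689 /556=-1.24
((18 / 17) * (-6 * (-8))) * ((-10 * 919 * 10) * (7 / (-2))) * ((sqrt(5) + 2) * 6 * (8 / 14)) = 1905638400 / 17 + 952819200 * sqrt(5) / 17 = 237423935.38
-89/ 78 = -1.14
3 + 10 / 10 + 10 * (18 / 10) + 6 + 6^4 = 1324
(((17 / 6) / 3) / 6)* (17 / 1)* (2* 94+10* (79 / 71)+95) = 2011729 / 2556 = 787.06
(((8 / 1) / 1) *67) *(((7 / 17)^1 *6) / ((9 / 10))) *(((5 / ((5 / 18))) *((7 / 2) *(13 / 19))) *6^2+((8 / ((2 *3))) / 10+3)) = 6650840224 / 2907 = 2287870.73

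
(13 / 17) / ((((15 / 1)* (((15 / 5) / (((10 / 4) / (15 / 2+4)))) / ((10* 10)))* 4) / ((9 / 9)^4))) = 325 / 3519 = 0.09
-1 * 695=-695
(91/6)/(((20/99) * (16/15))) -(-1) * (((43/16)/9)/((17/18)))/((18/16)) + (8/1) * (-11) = -17.34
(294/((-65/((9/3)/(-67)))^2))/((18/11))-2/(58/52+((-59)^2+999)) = -797838247/2209712606725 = -0.00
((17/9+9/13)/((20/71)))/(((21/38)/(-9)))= -203699/1365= -149.23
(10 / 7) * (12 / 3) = 40 / 7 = 5.71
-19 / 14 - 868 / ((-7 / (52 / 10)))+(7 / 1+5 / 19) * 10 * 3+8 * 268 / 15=4007041 / 3990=1004.27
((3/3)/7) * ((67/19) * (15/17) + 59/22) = 5881/7106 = 0.83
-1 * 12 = -12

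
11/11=1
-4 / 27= -0.15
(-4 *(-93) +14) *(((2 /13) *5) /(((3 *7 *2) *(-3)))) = -1930 /819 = -2.36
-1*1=-1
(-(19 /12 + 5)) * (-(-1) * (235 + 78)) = -24727 /12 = -2060.58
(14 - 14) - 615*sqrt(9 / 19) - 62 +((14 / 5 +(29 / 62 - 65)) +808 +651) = 413933 / 310 - 1845*sqrt(19) / 19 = 912.00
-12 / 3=-4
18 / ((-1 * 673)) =-18 / 673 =-0.03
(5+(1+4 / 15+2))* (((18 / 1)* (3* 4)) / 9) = 992 / 5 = 198.40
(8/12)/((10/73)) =73/15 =4.87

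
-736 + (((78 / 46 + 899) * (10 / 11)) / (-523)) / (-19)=-1850141736 / 2514061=-735.92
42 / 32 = 21 / 16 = 1.31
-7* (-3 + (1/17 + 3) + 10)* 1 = -1197/17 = -70.41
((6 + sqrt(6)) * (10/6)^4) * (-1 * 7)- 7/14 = -17527/54- 4375 * sqrt(6)/81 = -456.88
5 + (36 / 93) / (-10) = 769 / 155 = 4.96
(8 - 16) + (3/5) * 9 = -2.60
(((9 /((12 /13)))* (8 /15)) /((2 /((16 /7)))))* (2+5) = 208 /5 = 41.60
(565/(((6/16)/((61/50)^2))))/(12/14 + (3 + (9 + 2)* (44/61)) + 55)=179541971/5347500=33.57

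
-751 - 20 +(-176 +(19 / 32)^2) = -969367 / 1024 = -946.65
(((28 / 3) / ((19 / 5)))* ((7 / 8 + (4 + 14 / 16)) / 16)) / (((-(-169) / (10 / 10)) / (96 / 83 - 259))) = -17227805 / 12792624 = -1.35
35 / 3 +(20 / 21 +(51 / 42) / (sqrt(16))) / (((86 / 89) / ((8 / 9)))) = 208409 / 16254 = 12.82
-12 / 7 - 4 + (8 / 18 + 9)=235 / 63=3.73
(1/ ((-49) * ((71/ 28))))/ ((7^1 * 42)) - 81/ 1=-5917781/ 73059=-81.00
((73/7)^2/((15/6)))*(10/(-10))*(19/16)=-101251/1960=-51.66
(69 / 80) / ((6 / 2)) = 23 / 80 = 0.29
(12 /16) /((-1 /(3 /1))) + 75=291 /4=72.75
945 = 945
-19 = -19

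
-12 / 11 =-1.09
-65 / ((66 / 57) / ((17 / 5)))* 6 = -12597 / 11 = -1145.18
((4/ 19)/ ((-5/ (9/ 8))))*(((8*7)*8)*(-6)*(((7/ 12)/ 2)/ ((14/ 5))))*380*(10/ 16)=3150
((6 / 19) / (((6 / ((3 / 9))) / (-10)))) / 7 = -10 / 399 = -0.03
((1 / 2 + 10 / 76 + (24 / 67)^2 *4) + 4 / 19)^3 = 1544804416000000 / 620454043297171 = 2.49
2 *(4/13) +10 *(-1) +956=12306/13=946.62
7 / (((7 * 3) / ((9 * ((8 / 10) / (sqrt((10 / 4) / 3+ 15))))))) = 12 * sqrt(570) / 475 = 0.60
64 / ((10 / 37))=1184 / 5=236.80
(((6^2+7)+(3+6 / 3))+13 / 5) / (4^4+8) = 23 / 120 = 0.19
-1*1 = -1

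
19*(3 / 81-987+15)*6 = -997234 / 9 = -110803.78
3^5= 243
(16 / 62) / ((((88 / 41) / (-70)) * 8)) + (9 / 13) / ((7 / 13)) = 2231 / 9548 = 0.23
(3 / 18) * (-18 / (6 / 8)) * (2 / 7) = -8 / 7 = -1.14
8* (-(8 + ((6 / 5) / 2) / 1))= -344 / 5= -68.80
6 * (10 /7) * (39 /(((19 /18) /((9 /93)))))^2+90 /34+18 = 5376325617 /41283599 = 130.23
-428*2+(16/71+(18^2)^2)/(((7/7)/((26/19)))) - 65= 192543683/1349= 142730.68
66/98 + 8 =425/49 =8.67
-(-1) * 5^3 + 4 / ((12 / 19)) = 394 / 3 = 131.33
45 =45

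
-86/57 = -1.51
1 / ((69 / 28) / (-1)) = -28 / 69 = -0.41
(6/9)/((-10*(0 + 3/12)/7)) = -1.87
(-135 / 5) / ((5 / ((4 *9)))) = -972 / 5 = -194.40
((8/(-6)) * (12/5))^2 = 256/25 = 10.24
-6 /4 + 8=13 /2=6.50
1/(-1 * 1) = -1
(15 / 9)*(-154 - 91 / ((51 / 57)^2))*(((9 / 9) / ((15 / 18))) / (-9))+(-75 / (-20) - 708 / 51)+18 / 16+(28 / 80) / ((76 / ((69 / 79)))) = 15766064153 / 312328080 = 50.48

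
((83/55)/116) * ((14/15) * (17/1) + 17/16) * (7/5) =2360603/7656000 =0.31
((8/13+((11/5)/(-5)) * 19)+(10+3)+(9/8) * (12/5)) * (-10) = -5171/65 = -79.55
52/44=13/11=1.18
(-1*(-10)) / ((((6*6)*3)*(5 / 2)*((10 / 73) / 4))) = 146 / 135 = 1.08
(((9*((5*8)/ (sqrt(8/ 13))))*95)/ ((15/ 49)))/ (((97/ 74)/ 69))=142610580*sqrt(26)/ 97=7496640.52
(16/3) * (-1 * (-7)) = 112/3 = 37.33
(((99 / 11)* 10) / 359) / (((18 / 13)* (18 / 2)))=65 / 3231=0.02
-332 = -332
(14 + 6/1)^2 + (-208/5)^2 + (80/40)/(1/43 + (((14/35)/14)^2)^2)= 2216.56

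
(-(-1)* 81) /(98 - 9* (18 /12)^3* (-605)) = 648 /147799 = 0.00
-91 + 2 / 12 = -545 / 6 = -90.83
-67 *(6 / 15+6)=-2144 / 5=-428.80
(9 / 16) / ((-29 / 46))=-207 / 232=-0.89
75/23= 3.26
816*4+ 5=3269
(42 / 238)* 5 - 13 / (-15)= 446 / 255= 1.75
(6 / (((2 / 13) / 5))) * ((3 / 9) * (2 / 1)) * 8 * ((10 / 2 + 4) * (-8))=-74880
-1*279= -279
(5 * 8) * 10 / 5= 80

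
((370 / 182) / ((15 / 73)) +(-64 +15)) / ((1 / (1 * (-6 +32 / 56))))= 405688 / 1911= 212.29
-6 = -6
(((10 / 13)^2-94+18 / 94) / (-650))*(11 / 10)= 8144631 / 51629500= 0.16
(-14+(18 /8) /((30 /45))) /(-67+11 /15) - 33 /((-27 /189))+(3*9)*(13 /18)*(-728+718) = 287547 /7952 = 36.16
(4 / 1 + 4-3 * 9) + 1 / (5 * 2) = -189 / 10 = -18.90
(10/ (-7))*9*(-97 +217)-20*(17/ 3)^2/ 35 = -98356/ 63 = -1561.21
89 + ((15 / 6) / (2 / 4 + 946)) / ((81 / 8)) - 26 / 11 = 146126789 / 1686663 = 86.64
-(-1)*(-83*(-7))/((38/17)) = 9877/38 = 259.92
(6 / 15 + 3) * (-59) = -1003 / 5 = -200.60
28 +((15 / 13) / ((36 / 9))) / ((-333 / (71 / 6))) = 969341 / 34632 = 27.99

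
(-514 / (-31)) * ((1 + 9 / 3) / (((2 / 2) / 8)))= 16448 / 31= 530.58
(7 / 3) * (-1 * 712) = -1661.33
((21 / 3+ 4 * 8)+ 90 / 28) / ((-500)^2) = 591 / 3500000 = 0.00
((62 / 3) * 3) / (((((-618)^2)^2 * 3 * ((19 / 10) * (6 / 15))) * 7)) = 775 / 29100255384312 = 0.00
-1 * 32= -32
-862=-862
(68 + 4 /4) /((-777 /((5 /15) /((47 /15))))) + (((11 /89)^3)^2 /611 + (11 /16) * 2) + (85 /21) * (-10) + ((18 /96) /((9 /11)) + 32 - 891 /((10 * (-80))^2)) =-1039325005386068018963497 /151001841241511594880000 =-6.88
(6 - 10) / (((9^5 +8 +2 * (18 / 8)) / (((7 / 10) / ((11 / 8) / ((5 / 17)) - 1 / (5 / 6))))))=-224 / 16419097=-0.00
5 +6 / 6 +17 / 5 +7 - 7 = 47 / 5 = 9.40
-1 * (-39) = 39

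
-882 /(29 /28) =-24696 /29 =-851.59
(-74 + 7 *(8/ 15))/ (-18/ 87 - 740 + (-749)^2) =-1798/ 14336085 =-0.00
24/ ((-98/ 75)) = -900/ 49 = -18.37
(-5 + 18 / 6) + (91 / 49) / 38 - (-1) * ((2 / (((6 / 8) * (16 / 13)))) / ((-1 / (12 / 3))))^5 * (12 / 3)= -12641910181 / 64638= -195580.16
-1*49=-49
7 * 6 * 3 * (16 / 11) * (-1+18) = 3115.64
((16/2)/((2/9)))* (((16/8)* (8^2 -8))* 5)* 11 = 221760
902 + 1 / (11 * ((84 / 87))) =277845 / 308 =902.09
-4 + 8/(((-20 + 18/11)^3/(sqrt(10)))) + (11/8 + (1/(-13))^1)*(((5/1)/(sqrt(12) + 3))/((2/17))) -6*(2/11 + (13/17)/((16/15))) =-2511151/38896 -1331*sqrt(10)/1030301 + 3825*sqrt(3)/104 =-0.86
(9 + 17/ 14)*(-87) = -12441/ 14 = -888.64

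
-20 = -20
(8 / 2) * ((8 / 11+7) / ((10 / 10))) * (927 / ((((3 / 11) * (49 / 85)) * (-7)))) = -8930100 / 343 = -26035.28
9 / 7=1.29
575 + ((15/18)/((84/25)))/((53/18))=575.08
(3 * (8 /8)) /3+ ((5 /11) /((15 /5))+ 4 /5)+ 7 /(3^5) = 26467 /13365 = 1.98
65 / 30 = 13 / 6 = 2.17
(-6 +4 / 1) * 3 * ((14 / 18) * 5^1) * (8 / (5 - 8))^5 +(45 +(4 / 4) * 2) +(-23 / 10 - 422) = 20187083 / 7290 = 2769.15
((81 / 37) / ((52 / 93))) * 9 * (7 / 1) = 474579 / 1924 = 246.66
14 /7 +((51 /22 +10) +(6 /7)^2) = 16227 /1078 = 15.05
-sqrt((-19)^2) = -19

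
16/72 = 2/9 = 0.22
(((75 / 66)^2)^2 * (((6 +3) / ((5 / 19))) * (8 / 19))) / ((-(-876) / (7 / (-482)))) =-1640625 / 4121265808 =-0.00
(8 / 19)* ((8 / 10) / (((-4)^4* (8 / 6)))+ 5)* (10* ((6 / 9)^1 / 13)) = 337 / 312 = 1.08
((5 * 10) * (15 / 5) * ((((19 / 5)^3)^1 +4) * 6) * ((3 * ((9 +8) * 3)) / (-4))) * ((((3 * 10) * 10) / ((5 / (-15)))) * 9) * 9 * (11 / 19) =1625185550340 / 19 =85536081596.84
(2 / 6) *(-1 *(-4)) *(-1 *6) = -8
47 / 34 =1.38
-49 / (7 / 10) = -70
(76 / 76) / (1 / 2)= 2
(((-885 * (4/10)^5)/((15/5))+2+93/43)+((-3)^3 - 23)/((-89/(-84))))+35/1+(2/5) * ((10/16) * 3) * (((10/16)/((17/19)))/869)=-12492726704361/1130725420000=-11.05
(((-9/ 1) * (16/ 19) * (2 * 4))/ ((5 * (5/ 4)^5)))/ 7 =-1179648/ 2078125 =-0.57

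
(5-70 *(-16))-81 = 1044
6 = 6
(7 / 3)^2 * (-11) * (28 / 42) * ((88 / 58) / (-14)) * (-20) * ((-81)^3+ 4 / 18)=324093843920 / 7047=45990328.36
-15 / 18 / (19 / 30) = -25 / 19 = -1.32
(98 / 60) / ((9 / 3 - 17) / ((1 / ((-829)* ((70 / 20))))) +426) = 49 / 1231410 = 0.00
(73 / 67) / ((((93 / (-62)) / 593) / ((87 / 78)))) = -1255381 / 2613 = -480.44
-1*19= -19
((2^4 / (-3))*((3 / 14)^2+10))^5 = -30305994308178789376 / 68641485507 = -441511340.91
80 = 80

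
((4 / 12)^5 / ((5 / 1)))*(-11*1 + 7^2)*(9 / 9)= 38 / 1215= 0.03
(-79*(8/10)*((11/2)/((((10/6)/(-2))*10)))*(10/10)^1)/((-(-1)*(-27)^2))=1738/30375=0.06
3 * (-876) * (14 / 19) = -36792 / 19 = -1936.42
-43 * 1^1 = -43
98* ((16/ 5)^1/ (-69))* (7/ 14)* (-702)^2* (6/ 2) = -386358336/ 115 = -3359637.70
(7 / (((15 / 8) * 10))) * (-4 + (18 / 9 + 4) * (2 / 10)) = -392 / 375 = -1.05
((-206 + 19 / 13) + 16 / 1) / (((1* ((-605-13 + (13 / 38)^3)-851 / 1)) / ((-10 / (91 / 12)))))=-5379650880 / 31785148031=-0.17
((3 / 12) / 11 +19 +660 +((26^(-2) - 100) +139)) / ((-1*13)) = -1334807 / 24167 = -55.23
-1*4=-4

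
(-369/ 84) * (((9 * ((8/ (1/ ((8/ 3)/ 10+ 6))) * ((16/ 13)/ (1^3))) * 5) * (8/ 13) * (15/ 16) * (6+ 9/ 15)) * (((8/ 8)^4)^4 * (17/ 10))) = -467012304/ 5915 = -78953.90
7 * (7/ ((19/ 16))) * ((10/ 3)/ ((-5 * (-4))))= 6.88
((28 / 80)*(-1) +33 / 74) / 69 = 71 / 51060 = 0.00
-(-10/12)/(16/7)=35/96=0.36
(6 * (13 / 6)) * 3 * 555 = 21645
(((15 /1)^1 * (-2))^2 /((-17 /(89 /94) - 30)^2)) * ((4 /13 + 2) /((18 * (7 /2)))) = 2970375 /207204998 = 0.01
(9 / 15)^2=9 / 25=0.36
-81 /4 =-20.25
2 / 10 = 1 / 5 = 0.20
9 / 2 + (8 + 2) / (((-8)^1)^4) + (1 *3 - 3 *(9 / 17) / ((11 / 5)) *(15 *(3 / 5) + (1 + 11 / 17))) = -1197545 / 6510592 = -0.18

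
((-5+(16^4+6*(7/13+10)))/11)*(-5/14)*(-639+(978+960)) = -5538448875/2002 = -2766457.98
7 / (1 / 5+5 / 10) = 10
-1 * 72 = -72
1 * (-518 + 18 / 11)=-5680 / 11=-516.36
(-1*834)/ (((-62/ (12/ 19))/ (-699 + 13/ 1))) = -5828.09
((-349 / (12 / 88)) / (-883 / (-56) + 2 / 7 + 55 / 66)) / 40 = -53746 / 14185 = -3.79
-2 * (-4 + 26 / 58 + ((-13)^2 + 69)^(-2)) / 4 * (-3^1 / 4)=-17502909 / 13141408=-1.33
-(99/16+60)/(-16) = 1059/256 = 4.14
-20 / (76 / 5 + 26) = -50 / 103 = -0.49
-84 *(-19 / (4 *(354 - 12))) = 7 / 6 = 1.17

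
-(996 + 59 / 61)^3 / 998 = -224922101843375 / 226527038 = -992915.03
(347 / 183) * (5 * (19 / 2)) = 32965 / 366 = 90.07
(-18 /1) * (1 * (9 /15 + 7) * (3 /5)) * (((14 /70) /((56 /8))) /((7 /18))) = -36936 /6125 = -6.03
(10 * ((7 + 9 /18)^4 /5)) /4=50625 /32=1582.03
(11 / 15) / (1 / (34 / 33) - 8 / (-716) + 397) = 66946 / 36331755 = 0.00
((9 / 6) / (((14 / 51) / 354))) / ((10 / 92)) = 622863 / 35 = 17796.09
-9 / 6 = -3 / 2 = -1.50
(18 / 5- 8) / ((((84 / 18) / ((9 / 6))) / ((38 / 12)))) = -627 / 140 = -4.48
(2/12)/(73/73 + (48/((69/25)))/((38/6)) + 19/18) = 1311/37769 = 0.03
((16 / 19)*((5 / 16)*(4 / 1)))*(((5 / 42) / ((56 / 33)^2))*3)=27225 / 208544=0.13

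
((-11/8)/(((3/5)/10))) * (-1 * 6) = 275/2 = 137.50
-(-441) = 441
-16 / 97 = -0.16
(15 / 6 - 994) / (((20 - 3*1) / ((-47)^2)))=-4380447 / 34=-128836.68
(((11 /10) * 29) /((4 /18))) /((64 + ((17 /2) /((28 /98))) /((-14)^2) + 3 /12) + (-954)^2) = 80388 /509701025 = 0.00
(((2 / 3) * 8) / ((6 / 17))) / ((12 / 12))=136 / 9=15.11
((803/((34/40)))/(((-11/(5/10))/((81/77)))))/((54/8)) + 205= 259585/1309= 198.31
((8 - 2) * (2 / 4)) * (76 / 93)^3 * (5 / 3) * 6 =4389760 / 268119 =16.37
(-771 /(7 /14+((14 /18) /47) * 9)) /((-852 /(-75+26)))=-591871 /8662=-68.33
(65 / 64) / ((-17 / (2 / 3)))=-65 / 1632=-0.04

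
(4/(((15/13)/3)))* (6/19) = 3.28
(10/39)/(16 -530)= -5/10023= -0.00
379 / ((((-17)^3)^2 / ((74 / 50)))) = 14023 / 603439225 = 0.00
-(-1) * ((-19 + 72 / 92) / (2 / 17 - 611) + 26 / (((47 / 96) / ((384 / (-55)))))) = -45783101153 / 123488035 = -370.75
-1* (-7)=7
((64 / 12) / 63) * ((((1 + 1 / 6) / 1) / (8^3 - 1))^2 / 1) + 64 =580136260 / 9064629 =64.00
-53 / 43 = -1.23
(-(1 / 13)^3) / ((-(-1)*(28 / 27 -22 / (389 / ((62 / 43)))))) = -451629 / 948067016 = -0.00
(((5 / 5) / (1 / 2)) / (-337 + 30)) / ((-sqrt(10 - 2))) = sqrt(2) / 614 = 0.00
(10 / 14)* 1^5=5 / 7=0.71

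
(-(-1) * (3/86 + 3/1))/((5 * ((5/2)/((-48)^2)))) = 601344/1075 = 559.39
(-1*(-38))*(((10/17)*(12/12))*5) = 1900/17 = 111.76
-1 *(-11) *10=110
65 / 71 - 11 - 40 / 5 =-1284 / 71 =-18.08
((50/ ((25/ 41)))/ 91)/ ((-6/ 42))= -82/ 13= -6.31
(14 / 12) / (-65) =-7 / 390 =-0.02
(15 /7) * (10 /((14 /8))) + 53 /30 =20597 /1470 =14.01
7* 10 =70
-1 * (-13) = 13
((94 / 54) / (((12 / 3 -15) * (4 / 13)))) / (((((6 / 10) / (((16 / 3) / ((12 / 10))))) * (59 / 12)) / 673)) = -82240600 / 157707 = -521.48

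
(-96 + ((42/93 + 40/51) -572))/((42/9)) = -142.88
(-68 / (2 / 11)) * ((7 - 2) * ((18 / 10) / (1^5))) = -3366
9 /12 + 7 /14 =5 /4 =1.25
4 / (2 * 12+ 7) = 4 / 31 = 0.13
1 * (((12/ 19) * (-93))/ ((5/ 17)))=-18972/ 95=-199.71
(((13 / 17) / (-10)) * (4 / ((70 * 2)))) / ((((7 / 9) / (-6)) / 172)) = 60372 / 20825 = 2.90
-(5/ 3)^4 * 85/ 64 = -53125/ 5184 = -10.25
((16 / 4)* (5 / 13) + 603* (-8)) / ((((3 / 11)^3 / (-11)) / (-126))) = -12850230008 / 39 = -329493077.13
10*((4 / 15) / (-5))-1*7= -113 / 15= -7.53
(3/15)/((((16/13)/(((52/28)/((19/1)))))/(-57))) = -507/560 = -0.91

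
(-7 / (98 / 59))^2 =3481 / 196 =17.76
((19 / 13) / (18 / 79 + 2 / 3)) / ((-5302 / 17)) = -76551 / 14612312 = -0.01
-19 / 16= -1.19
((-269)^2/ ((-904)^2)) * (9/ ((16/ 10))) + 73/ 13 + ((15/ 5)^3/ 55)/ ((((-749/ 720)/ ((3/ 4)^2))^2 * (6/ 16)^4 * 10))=3587037029182483/ 524477088239104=6.84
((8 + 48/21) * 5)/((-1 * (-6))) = 60/7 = 8.57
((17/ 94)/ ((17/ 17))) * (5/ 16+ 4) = 0.78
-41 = -41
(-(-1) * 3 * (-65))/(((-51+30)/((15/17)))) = 975/119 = 8.19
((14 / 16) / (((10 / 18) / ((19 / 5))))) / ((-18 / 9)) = -1197 / 400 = -2.99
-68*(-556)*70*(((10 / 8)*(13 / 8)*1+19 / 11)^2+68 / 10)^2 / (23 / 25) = 13900657324651980505 / 11034394624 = 1259757131.98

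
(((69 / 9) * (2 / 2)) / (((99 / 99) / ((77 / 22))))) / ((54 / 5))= 805 / 324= 2.48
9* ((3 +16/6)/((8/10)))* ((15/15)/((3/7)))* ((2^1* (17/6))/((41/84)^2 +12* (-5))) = -14.10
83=83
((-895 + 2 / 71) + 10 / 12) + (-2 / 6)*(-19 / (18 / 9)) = -63259 / 71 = -890.97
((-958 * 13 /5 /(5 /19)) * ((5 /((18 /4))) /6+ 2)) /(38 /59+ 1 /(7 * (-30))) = -11531731484 /356445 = -32352.06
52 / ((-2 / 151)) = -3926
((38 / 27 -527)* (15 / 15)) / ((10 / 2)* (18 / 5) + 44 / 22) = -14191 / 540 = -26.28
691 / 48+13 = 1315 / 48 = 27.40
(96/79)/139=96/10981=0.01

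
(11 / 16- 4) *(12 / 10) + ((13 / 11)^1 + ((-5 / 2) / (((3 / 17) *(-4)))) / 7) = -10567 / 4620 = -2.29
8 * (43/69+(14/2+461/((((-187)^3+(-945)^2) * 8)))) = 1033003705/16938534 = 60.99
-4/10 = -2/5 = -0.40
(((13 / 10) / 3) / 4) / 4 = 13 / 480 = 0.03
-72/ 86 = -36/ 43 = -0.84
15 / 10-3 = -3 / 2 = -1.50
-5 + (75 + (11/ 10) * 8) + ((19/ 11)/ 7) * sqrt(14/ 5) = 19 * sqrt(70)/ 385 + 394/ 5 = 79.21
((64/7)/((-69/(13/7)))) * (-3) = 832/1127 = 0.74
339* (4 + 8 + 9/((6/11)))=19323/2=9661.50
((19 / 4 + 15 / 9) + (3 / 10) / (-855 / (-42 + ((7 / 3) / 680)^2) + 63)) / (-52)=-207870488749 / 1683616539280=-0.12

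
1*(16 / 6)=2.67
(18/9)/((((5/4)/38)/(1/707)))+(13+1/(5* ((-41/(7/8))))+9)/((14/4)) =3693229/579740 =6.37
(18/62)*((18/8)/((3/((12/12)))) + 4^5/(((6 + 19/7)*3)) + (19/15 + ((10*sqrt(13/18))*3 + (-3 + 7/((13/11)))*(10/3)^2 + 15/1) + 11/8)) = 45*sqrt(26)/31 + 25704533/983320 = 33.54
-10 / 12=-5 / 6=-0.83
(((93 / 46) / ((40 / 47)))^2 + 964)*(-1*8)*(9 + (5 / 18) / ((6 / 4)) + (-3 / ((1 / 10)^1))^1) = 161463.55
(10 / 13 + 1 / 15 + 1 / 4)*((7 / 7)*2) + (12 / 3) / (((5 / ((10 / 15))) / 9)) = 2719 / 390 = 6.97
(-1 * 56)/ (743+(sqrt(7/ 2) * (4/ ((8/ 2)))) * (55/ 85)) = -24049424/ 319083475+10472 * sqrt(14)/ 319083475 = -0.08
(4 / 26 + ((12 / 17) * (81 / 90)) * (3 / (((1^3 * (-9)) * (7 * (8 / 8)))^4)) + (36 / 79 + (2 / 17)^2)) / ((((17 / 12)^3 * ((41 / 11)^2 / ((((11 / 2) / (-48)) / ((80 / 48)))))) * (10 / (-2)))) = 478937331228136 / 2207019608493097125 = 0.00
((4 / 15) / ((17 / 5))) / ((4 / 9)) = 3 / 17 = 0.18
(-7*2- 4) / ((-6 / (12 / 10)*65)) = 18 / 325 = 0.06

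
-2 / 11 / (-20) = 1 / 110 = 0.01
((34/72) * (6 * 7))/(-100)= -119/600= -0.20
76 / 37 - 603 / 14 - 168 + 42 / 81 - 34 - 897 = -15937031 / 13986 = -1139.50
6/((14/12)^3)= 3.78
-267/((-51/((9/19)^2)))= 7209/6137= 1.17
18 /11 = 1.64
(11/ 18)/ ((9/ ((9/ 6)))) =11/ 108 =0.10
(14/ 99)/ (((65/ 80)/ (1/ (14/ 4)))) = 64/ 1287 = 0.05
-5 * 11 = -55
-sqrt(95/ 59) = -sqrt(5605)/ 59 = -1.27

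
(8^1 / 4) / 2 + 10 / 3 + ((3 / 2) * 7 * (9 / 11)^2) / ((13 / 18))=66376 / 4719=14.07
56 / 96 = 7 / 12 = 0.58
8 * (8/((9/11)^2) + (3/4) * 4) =9688/81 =119.60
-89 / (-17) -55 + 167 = 1993 / 17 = 117.24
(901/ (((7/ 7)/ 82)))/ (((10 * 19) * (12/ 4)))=129.62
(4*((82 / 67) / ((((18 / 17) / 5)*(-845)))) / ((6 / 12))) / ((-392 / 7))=0.00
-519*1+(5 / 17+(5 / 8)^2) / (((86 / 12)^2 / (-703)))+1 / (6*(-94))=-37468513559 / 70912848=-528.37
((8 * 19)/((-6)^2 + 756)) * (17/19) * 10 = 1.72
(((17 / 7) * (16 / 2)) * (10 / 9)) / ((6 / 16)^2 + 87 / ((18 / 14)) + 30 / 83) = 0.32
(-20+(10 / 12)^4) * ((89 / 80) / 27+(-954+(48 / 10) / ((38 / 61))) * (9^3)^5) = 40451636659887397259646607 / 10637568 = 3802714742682481302.08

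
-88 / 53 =-1.66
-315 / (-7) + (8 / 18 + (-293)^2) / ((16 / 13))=10050865 / 144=69797.67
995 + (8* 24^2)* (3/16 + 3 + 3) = 29507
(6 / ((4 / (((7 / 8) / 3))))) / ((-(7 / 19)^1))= -19 / 16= -1.19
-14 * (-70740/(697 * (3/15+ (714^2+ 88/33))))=14855400/5329947151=0.00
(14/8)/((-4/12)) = -5.25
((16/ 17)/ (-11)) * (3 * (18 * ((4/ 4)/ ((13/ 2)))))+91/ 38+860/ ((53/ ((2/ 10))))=24133537/ 4896034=4.93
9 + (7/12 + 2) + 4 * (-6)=-149/12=-12.42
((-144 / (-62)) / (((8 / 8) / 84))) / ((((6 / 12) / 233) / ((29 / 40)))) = 10216584 / 155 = 65913.45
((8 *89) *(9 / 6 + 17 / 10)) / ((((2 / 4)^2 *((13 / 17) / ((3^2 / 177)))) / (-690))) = -320707584 / 767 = -418132.44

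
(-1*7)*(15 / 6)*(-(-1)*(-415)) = 14525 / 2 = 7262.50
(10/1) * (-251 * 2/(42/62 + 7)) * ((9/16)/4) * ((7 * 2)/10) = -70029/544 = -128.73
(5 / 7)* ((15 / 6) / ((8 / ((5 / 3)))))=125 / 336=0.37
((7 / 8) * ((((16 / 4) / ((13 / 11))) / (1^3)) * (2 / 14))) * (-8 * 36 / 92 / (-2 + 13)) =-36 / 299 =-0.12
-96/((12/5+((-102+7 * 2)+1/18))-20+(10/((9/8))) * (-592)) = 2880/161033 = 0.02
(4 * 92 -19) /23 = 349 /23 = 15.17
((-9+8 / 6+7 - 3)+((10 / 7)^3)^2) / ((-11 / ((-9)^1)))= 5117583 / 1294139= 3.95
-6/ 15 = -2/ 5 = -0.40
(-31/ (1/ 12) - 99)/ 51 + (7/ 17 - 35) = -745/ 17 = -43.82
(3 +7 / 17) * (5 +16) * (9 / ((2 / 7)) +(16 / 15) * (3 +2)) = 2639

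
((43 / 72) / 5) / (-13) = -43 / 4680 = -0.01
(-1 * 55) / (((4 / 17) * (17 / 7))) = -385 / 4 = -96.25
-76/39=-1.95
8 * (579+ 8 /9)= 41752 /9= 4639.11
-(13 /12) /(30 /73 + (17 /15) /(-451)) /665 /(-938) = 0.00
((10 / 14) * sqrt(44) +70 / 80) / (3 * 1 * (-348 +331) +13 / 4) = -40 * sqrt(11) / 1337 - 7 / 382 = -0.12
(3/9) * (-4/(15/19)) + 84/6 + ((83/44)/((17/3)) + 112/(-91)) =4994201/437580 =11.41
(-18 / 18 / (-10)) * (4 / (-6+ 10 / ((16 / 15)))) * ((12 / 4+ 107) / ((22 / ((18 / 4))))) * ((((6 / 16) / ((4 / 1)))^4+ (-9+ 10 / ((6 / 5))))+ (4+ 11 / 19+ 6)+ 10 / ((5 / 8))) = 1548751369 / 22413312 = 69.10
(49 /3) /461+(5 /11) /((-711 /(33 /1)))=522 /36419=0.01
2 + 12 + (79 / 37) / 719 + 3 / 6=771645 / 53206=14.50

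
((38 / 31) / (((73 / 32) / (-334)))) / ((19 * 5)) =-21376 / 11315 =-1.89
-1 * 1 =-1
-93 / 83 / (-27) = 31 / 747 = 0.04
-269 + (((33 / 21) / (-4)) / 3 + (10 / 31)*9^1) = -693257 / 2604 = -266.23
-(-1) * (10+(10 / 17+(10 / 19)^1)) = 3590 / 323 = 11.11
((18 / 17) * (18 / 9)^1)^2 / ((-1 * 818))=-648 / 118201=-0.01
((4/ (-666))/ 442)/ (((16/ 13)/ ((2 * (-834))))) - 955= -7208201/ 7548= -954.98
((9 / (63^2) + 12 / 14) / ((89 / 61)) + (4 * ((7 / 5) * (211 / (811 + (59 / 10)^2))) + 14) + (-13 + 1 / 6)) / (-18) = -2990313217 / 17072844012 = -0.18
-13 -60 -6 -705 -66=-850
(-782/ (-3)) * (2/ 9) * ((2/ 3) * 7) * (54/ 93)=43792/ 279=156.96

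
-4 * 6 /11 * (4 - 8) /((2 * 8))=6 /11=0.55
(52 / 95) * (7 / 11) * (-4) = -1456 / 1045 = -1.39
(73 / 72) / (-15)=-73 / 1080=-0.07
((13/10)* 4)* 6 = 156/5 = 31.20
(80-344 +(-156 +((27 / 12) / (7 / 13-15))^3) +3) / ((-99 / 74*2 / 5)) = 10935634156855 / 14033547264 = 779.25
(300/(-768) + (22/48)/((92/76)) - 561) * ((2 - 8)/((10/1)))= 2477429/7360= 336.61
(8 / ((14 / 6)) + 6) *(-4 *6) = -226.29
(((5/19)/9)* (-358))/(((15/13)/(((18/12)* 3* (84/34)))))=-32578/323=-100.86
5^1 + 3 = 8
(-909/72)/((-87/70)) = 3535/348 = 10.16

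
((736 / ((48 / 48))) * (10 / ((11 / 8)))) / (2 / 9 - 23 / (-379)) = 40167936 / 2123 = 18920.37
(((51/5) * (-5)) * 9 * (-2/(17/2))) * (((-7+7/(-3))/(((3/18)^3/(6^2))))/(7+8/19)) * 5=-248209920/47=-5281062.13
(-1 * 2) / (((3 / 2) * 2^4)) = -1 / 12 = -0.08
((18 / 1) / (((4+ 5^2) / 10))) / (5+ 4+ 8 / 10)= 900 / 1421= 0.63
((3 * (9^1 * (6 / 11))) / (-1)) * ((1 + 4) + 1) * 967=-939924 / 11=-85447.64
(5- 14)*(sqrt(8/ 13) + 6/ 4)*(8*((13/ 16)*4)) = -351- 36*sqrt(26) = -534.56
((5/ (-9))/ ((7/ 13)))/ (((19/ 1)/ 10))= -650/ 1197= -0.54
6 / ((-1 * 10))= -3 / 5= -0.60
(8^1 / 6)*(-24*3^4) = -2592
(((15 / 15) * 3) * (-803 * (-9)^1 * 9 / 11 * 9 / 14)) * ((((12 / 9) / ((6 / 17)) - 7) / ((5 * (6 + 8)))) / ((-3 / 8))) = 342954 / 245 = 1399.81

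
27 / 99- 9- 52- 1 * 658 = -7906 / 11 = -718.73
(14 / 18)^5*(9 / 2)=16807 / 13122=1.28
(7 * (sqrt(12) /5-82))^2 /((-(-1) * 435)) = 8237488 /10875-16072 * sqrt(3) /2175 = 744.67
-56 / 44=-14 / 11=-1.27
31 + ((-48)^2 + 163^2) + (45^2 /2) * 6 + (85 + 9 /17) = 596097 /17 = 35064.53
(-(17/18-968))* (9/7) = 17407/14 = 1243.36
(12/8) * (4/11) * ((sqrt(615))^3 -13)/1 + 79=791/11 + 3690 * sqrt(615)/11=8390.91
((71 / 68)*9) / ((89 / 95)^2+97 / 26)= 24990225 / 12255538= 2.04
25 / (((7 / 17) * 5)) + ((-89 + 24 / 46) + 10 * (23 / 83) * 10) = -649770 / 13363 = -48.62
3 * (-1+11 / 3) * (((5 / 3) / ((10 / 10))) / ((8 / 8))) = 40 / 3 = 13.33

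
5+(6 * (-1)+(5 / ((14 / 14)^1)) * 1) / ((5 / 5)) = 4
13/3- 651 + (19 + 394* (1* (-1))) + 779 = -728/3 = -242.67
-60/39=-20/13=-1.54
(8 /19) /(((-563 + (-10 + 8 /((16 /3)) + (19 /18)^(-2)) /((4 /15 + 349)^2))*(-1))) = 8343924784 /11156871661831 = 0.00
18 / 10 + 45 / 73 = 882 / 365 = 2.42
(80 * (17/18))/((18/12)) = 1360/27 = 50.37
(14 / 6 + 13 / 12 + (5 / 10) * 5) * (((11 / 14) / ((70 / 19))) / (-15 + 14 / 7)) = -14839 / 152880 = -0.10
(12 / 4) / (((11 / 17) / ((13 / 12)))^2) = 8.41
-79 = -79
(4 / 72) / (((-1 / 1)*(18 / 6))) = -1 / 54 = -0.02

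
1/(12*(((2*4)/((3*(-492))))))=-123/8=-15.38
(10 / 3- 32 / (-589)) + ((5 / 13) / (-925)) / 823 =11848177823 / 3497449605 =3.39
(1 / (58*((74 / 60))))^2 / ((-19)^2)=225 / 415629769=0.00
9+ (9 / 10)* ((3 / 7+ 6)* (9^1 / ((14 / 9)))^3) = 43392465 / 38416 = 1129.54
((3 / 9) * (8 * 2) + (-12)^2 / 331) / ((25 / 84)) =160384 / 8275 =19.38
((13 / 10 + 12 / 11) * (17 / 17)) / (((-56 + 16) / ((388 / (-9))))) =25511 / 9900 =2.58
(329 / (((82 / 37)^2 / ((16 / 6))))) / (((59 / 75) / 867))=19524883350 / 99179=196865.10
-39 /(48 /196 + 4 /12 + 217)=-5733 /31984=-0.18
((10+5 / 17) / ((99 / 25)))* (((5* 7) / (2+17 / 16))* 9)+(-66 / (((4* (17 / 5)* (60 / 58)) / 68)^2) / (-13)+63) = 6548855 / 14586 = 448.98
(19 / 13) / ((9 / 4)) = 76 / 117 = 0.65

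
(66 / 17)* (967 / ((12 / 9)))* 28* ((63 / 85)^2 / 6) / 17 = 886583313 / 2088025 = 424.60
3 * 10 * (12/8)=45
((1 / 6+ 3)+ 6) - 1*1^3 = 49 / 6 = 8.17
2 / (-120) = -1 / 60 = -0.02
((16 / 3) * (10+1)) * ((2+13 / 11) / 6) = 31.11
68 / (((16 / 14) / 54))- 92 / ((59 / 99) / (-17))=344403 / 59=5837.34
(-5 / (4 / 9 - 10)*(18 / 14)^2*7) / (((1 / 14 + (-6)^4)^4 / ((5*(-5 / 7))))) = -285768 / 37289480474809415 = -0.00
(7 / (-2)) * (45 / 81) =-35 / 18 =-1.94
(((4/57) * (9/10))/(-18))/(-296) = 1/84360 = 0.00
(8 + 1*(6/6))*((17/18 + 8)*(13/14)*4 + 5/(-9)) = 294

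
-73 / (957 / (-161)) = 11753 / 957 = 12.28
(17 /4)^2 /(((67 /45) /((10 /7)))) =65025 /3752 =17.33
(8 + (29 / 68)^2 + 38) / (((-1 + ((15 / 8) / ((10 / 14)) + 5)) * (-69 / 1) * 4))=-213545 / 8454984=-0.03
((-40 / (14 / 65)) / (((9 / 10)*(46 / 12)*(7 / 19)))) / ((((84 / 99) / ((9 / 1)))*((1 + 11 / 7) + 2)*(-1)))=3056625 / 9016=339.02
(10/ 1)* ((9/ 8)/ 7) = 45/ 28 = 1.61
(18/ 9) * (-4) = -8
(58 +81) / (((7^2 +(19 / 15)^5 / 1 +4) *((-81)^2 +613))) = 105553125 / 306494615476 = 0.00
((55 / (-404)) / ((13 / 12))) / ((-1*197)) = 165 / 258661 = 0.00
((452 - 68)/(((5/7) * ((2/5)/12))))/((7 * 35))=2304/35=65.83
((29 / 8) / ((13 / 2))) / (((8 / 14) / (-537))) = -109011 / 208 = -524.09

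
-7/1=-7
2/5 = 0.40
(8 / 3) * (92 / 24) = 92 / 9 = 10.22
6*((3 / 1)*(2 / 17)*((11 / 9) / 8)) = 11 / 34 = 0.32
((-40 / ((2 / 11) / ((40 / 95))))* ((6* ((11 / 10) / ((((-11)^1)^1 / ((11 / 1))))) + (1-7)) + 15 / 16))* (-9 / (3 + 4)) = -184734 / 133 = -1388.98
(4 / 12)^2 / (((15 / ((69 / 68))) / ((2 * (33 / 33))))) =0.02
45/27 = 5/3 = 1.67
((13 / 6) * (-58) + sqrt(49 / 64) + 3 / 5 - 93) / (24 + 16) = -26063 / 4800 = -5.43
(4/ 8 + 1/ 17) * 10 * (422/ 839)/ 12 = 20045/ 85578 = 0.23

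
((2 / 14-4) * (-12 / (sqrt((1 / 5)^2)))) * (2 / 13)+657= 63027 / 91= 692.60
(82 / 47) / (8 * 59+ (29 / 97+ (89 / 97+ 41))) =0.00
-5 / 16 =-0.31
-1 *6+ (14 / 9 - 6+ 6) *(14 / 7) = -26 / 9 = -2.89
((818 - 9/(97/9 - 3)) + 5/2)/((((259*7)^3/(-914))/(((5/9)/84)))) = -4368463/5256080370954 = -0.00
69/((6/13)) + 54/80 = 150.18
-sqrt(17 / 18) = -sqrt(34) / 6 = -0.97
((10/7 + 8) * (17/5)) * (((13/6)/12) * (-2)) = -2431/210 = -11.58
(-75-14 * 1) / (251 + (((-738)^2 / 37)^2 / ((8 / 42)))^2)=-166800329 / 2425322531325284440786907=-0.00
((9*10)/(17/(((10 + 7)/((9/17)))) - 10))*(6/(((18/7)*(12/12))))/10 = -51/23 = -2.22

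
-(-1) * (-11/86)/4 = -11/344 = -0.03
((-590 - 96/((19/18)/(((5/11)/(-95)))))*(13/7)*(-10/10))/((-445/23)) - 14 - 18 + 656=7018663522/12369665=567.41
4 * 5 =20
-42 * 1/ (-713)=42/ 713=0.06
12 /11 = 1.09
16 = 16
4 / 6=2 / 3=0.67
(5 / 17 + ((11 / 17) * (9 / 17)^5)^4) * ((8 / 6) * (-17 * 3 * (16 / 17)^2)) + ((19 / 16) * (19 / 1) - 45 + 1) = -3615071363152139897365982294166855 / 92330038597574438063033119856912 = -39.15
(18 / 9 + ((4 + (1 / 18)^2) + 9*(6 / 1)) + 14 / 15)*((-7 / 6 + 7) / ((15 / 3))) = 691019 / 9720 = 71.09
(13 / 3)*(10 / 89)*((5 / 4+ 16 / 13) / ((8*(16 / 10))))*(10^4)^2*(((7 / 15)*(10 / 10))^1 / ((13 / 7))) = 8230468750 / 3471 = 2371209.67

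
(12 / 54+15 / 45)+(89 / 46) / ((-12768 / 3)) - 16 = -27213665 / 1761984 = -15.44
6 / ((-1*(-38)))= 3 / 19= 0.16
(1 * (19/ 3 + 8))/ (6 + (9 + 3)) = 43/ 54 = 0.80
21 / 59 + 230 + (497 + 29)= 756.36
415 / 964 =0.43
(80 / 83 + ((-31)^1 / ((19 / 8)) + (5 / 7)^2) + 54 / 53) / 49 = -43246941 / 200677981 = -0.22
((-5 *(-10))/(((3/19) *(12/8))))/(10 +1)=1900/99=19.19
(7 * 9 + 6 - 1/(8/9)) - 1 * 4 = 511/8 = 63.88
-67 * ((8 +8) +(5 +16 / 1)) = -2479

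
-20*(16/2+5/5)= -180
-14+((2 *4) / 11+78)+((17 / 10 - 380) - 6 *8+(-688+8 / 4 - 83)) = -124363 / 110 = -1130.57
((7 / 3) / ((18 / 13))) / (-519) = -91 / 28026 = -0.00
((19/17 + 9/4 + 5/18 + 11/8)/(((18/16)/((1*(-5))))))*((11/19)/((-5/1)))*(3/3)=67595/26163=2.58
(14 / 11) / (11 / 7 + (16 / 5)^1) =490 / 1837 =0.27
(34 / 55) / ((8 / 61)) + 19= 5217 / 220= 23.71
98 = 98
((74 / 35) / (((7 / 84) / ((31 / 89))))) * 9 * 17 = 4211784 / 3115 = 1352.10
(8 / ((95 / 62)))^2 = 246016 / 9025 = 27.26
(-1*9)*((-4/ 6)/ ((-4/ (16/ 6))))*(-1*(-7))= -28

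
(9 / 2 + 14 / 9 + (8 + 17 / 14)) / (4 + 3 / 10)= 3.55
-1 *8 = -8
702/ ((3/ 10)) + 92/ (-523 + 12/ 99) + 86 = 41857594/ 17255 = 2425.82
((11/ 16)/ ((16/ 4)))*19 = 209/ 64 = 3.27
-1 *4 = -4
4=4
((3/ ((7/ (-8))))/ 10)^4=0.01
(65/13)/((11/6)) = 30/11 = 2.73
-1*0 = 0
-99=-99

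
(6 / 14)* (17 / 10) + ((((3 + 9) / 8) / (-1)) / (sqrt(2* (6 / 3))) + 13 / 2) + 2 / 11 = 10257 / 1540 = 6.66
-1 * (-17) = 17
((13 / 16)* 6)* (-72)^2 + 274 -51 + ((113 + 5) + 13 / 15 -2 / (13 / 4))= 4994584 / 195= 25613.25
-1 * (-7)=7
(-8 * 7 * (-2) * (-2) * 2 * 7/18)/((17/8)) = -12544/153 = -81.99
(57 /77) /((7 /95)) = 5415 /539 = 10.05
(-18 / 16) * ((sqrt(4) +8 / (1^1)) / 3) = -15 / 4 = -3.75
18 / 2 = 9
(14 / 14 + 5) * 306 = 1836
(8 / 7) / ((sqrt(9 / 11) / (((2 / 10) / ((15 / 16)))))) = 128 * sqrt(11) / 1575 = 0.27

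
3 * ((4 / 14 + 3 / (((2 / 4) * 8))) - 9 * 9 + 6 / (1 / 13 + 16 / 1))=-1397301 / 5852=-238.77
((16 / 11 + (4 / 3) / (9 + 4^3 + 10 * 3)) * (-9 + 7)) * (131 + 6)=-1366712 / 3399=-402.09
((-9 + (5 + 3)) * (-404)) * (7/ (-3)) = -2828/ 3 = -942.67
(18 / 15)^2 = 36 / 25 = 1.44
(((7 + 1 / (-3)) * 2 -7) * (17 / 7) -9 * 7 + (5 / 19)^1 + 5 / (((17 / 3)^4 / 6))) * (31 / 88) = -48891951475 / 2932589352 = -16.67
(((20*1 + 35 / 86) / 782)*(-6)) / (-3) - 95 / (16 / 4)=-23.70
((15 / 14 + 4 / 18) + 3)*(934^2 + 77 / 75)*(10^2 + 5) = 35395886357 / 90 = 393287626.19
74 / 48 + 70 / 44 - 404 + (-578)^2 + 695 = 88275827 / 264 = 334378.13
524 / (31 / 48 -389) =-25152 / 18641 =-1.35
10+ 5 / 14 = 145 / 14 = 10.36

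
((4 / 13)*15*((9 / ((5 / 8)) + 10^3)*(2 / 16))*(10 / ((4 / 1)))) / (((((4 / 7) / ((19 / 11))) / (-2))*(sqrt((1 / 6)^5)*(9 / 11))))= -5059320*sqrt(6) / 13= -953288.65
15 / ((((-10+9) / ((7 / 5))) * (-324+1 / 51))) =1071 / 16523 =0.06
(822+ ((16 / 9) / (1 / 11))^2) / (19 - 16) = 97558 / 243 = 401.47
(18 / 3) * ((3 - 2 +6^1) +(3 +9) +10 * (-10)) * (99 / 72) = -2673 / 4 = -668.25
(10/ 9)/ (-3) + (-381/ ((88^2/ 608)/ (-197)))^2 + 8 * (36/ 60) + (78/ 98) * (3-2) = 13453011686292523/ 387400860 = 34726334.08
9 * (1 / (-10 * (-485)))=9 / 4850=0.00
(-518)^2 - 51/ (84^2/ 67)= 631096909/ 2352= 268323.52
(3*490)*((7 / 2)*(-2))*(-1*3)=30870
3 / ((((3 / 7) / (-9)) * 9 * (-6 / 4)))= 14 / 3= 4.67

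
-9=-9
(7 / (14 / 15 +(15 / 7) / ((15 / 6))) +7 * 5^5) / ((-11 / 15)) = -61698525 / 2068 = -29834.88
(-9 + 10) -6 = -5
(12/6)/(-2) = -1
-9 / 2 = -4.50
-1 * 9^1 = -9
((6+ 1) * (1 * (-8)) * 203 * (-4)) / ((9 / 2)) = 90944 / 9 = 10104.89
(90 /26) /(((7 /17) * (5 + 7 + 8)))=153 /364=0.42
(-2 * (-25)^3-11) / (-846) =-3471 / 94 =-36.93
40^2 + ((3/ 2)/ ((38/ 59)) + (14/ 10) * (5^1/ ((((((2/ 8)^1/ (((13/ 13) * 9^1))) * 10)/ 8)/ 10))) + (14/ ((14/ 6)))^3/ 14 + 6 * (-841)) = -751313/ 532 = -1412.24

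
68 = 68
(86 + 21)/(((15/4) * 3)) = 428/45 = 9.51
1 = 1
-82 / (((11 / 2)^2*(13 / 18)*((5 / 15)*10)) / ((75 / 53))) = -132840 / 83369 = -1.59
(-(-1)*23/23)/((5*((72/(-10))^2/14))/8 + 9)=35/396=0.09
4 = 4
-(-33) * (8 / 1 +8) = 528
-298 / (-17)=298 / 17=17.53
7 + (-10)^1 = -3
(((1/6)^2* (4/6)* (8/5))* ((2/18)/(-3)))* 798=-1064/1215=-0.88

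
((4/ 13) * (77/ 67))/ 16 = 77/ 3484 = 0.02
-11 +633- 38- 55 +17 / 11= 5836 / 11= 530.55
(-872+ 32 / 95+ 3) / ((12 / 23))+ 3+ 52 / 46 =-1660.81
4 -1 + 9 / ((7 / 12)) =129 / 7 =18.43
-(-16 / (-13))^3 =-4096 / 2197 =-1.86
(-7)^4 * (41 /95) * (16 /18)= 921.09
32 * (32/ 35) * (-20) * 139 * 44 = -3578733.71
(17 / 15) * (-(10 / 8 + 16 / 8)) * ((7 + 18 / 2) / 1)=-884 / 15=-58.93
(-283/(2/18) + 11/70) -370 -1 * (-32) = -201939/70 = -2884.84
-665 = -665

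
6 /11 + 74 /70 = 617 /385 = 1.60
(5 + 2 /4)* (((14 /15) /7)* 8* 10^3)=17600 /3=5866.67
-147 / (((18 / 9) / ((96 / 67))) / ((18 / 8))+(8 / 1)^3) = -2268 / 7909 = -0.29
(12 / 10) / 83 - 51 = -21159 / 415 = -50.99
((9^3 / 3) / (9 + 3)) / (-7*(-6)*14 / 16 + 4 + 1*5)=0.44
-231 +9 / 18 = -461 / 2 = -230.50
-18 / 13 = -1.38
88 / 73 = 1.21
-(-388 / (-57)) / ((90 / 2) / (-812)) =315056 / 2565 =122.83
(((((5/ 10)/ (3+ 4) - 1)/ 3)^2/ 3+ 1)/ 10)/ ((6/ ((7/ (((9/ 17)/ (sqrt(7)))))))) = 92837 * sqrt(7)/ 408240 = 0.60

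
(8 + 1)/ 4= 9/ 4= 2.25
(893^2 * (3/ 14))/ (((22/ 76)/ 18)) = 818182674/ 77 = 10625749.01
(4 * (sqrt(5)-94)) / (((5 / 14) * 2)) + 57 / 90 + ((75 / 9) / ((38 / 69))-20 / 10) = -146101 / 285 + 28 * sqrt(5) / 5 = -500.11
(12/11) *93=1116/11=101.45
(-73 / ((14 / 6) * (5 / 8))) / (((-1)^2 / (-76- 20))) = 168192 / 35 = 4805.49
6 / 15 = 0.40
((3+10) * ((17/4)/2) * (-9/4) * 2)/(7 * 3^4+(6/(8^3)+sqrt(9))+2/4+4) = -10608/49025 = -0.22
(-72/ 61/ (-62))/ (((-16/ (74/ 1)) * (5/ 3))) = -999/ 18910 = -0.05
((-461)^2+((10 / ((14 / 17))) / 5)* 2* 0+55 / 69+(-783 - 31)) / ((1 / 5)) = 73039190 / 69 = 1058538.99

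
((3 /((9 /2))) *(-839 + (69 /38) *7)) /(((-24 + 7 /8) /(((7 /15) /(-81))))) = -1758344 /12812175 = -0.14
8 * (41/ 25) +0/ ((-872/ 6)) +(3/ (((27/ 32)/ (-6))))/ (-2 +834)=12767/ 975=13.09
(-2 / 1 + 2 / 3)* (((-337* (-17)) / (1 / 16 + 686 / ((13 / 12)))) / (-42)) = 0.29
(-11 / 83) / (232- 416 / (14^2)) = -0.00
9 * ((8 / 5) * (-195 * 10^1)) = -28080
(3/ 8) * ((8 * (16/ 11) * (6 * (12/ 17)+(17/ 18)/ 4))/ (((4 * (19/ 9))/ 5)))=82095/ 7106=11.55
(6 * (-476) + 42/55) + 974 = -103468/55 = -1881.24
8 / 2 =4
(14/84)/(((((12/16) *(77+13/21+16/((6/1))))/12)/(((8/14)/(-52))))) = -0.00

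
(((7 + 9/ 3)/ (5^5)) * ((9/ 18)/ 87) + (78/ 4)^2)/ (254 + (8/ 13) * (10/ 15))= 1075156927/ 719345000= 1.49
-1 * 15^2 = -225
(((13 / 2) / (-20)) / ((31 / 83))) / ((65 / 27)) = -2241 / 6200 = -0.36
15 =15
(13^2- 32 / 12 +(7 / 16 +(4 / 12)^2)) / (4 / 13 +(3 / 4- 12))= -312403 / 20484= -15.25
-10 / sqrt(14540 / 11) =-sqrt(39985) / 727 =-0.28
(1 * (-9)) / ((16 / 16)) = -9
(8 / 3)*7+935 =2861 / 3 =953.67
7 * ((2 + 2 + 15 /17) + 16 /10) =3857 /85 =45.38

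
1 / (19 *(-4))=-1 / 76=-0.01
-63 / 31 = -2.03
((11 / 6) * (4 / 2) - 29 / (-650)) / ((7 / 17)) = 123029 / 13650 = 9.01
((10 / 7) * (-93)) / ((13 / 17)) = -173.74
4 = 4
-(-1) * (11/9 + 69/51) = 394/153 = 2.58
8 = 8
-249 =-249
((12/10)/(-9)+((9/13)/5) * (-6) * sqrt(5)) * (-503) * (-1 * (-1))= 1006/15+27162 * sqrt(5)/65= 1001.47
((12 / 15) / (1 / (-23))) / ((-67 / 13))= 1196 / 335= 3.57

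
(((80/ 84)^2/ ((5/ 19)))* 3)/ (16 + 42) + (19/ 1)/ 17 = 1.30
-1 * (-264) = 264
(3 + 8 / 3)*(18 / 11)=102 / 11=9.27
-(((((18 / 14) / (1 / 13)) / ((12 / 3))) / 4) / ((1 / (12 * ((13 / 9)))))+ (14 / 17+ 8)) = -12819 / 476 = -26.93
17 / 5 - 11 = -38 / 5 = -7.60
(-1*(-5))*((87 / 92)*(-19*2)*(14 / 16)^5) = -138909855 / 1507328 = -92.16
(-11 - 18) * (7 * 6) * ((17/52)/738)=-3451/6396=-0.54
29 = 29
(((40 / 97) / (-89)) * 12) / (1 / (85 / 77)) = -40800 / 664741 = -0.06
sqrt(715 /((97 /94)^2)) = 94 * sqrt(715) /97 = 25.91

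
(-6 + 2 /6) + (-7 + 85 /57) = -637 /57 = -11.18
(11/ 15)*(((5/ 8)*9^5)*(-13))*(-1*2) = 2814669/ 4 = 703667.25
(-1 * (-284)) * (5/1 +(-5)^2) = 8520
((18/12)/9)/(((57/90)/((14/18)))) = 35/171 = 0.20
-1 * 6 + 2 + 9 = 5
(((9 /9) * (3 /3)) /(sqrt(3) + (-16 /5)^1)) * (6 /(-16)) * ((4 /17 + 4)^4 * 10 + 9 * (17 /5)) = 829.78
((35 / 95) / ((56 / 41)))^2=1681 / 23104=0.07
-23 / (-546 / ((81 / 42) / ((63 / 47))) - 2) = 1081 / 17930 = 0.06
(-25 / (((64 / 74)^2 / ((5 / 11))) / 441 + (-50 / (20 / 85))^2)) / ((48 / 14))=-176087625 / 1090485596362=-0.00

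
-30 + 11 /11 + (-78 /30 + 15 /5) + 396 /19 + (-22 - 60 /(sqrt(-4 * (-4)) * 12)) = -11783 /380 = -31.01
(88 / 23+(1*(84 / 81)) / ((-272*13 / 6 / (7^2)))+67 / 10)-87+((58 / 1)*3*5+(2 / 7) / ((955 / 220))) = 242668872059 / 305818695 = 793.51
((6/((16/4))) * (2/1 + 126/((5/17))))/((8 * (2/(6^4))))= 261468/5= 52293.60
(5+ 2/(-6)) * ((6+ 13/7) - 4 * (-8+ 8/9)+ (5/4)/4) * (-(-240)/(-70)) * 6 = -73814/21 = -3514.95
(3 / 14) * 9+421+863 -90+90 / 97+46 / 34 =27661861 / 23086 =1198.21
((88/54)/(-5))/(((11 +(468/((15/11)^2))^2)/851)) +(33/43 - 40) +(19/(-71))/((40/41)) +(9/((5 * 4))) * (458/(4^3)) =-6891736566992477/189902506700160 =-36.29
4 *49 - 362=-166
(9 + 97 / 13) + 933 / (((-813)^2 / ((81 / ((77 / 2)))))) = 1210379120 / 73514441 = 16.46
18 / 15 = 6 / 5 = 1.20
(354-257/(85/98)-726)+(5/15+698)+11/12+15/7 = 78747/2380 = 33.09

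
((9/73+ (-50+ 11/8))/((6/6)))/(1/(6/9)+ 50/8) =-28325/4526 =-6.26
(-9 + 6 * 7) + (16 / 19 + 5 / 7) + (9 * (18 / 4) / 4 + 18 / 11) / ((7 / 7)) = 542103 / 11704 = 46.32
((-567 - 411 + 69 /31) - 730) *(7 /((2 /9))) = -3331377 /62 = -53731.89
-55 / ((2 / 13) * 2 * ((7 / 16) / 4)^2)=-732160 / 49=-14942.04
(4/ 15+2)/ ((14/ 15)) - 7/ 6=53/ 42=1.26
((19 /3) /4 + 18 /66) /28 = 0.07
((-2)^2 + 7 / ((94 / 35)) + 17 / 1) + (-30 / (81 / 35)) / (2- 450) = 959783 / 40608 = 23.64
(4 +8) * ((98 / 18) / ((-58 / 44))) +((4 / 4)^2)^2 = -48.56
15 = 15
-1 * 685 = -685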